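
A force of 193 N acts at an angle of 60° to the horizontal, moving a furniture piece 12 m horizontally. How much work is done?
W = F·d·cosθ = (193)(12)cos(60°) = 1158 J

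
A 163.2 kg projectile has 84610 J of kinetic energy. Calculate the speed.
v = √(2·KE/m) = √(2·84610/163.2) = 32.2 m/s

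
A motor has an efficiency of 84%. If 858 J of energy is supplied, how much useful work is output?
W_out = η·W_in = 0.84·858 = 720.72 J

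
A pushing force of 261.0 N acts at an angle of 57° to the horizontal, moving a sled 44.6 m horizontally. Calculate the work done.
W = F·d·cosθ = (261.0)(44.6)cos(57°) = 6340 J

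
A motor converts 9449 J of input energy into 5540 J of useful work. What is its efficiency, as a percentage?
η = W_out/W_in = 5540/9449 = 58.63%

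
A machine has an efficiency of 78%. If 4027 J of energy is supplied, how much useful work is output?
W_out = η·W_in = 0.78·4027 = 3141.06 J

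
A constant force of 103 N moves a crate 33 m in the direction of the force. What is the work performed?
W = F·d = (103)(33) = 3399 J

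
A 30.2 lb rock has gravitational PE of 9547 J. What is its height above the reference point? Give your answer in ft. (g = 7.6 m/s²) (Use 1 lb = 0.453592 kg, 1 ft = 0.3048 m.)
Convert to SI: m = 13.6985 kg, PE = 9547.0 J
h = PE/(mg) = 9547.0/(13.6985·7.6) = 91.7025 m = 300.9 ft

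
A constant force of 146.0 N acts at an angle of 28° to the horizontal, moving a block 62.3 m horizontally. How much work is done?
W = F·d·cosθ = (146.0)(62.3)cos(28°) = 8031 J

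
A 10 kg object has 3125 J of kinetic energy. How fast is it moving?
v = √(2·KE/m) = √(2·3125/10) = 25.0 m/s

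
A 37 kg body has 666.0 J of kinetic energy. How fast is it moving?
v = √(2·KE/m) = √(2·666.0/37) = 6.0 m/s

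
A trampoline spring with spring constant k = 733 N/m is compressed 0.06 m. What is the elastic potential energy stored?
PE = ½kx² = ½(733)(0.06)² = 1.319 J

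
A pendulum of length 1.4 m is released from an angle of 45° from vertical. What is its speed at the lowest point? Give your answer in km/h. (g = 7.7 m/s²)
h = L(1 − cosθ) = 1.4(1 − cos45°) = 0.410051 m
v = √(2gh) = √(2·7.7·0.410051) = 2.51292 m/s = 9.047 km/h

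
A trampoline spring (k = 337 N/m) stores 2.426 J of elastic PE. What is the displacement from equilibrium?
x = √(2·PE/k) = √(2·2.426/337) = 0.12 m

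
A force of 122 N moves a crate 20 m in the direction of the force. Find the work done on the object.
W = F·d = (122)(20) = 2440 J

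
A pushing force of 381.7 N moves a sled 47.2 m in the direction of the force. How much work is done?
W = F·d = (381.7)(47.2) = 18020 J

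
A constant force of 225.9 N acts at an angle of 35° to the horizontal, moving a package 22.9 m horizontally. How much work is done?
W = F·d·cosθ = (225.9)(22.9)cos(35°) = 4238 J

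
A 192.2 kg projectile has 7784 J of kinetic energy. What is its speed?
v = √(2·KE/m) = √(2·7784/192.2) = 9.0 m/s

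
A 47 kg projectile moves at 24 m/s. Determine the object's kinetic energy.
KE = ½mv² = ½(47)(24)² = 13536.0 J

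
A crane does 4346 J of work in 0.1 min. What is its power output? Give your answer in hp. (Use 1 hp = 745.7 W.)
Convert to SI: W = 4346.0 J, t = 6.0 s
P = W/t = 4346.0/6.0 = 724.333 W = 0.9713 hp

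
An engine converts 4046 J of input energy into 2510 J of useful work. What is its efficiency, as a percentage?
η = W_out/W_in = 2510/4046 = 62.04%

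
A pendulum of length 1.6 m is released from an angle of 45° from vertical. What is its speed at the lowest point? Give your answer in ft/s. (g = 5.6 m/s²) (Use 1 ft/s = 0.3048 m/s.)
h = L(1 − cosθ) = 1.6(1 − cos45°) = 0.468629 m
v = √(2gh) = √(2·5.6·0.468629) = 2.29099 m/s = 7.516 ft/s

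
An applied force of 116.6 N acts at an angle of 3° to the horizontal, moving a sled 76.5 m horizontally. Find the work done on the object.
W = F·d·cosθ = (116.6)(76.5)cos(3°) = 8908 J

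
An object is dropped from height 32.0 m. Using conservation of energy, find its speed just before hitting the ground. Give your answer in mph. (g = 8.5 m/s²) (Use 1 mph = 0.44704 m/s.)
mgh = ½mv² ⇒ v = √(2gh) = √(2·8.5·32.0) = 23.3238 m/s = 52.17 mph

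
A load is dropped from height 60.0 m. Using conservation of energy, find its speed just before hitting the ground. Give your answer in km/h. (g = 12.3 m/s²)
mgh = ½mv² ⇒ v = √(2gh) = √(2·12.3·60.0) = 38.4187 m/s = 138.3 km/h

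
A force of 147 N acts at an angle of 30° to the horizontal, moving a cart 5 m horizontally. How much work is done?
W = F·d·cosθ = (147)(5)cos(30°) = 636.5 J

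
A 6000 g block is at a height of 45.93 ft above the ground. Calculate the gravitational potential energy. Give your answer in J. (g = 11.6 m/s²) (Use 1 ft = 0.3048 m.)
Convert to SI: m = 6.0 kg, h = 13.9995 m
PE = mgh = (6.0)(11.6)(13.9995) = 974.4 J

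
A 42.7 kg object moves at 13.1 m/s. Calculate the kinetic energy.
KE = ½mv² = ½(42.7)(13.1)² = 3664 J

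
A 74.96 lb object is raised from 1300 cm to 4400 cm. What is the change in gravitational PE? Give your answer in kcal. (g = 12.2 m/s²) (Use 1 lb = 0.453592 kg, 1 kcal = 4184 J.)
Convert to SI: m = 34.0013 kg, Δh = 31.0 m
ΔPE = mgΔh = (34.0013)(12.2)(31.0) = 12859.3 J = 3.073 kcal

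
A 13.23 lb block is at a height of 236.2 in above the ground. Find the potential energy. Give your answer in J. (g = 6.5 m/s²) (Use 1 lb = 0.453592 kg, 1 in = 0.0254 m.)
Convert to SI: m = 6.00102 kg, h = 5.99948 m
PE = mgh = (6.00102)(6.5)(5.99948) = 234.0 J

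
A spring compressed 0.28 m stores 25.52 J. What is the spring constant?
k = 2·PE/x² = 2·25.52/(0.28)² = 651.0 N/m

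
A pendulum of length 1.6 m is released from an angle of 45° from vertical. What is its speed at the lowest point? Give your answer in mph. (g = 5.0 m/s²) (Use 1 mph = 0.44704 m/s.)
h = L(1 − cosθ) = 1.6(1 − cos45°) = 0.468629 m
v = √(2gh) = √(2·5.0·0.468629) = 2.16478 m/s = 4.842 mph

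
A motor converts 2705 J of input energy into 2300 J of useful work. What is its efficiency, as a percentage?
η = W_out/W_in = 2300/2705 = 85.03%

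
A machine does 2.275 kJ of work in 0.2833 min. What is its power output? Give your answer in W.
Convert to SI: W = 2275.0 J, t = 16.998 s
P = W/t = 2275.0/16.998 = 133.8 W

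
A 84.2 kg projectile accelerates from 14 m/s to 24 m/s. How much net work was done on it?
W = ΔKE = ½m(v₂² − v₁²) = ½(84.2)(24² − 14²) = 15998.0 J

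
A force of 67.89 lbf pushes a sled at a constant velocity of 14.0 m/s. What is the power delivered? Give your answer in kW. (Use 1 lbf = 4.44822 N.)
Convert to SI: F = 301.99 N, v = 14.0 m/s
P = Fv = (301.99)(14.0) = 4227.86 W = 4.228 kW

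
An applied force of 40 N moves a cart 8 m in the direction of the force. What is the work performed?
W = F·d = (40)(8) = 320.0 J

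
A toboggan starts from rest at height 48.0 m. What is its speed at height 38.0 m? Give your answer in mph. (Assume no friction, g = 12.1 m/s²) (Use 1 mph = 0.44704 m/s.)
mgh₁ = mgh₂ + ½mv² ⇒ v = √(2g(h₁−h₂)) = √(2·12.1·10.0) = 15.5563 m/s = 34.8 mph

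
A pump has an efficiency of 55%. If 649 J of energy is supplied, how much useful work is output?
W_out = η·W_in = 0.55·649 = 356.95 J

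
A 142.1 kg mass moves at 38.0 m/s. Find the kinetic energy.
KE = ½mv² = ½(142.1)(38.0)² = 102600 J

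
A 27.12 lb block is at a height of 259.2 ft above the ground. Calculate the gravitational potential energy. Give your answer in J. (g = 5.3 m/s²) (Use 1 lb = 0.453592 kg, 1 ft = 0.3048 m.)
Convert to SI: m = 12.3014 kg, h = 79.0042 m
PE = mgh = (12.3014)(5.3)(79.0042) = 5151 J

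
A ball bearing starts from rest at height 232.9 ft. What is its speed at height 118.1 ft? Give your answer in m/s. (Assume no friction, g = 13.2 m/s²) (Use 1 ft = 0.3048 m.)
Convert to SI: h₁−h₂ = 34.991 m
mgh₁ = mgh₂ + ½mv² ⇒ v = √(2g(h₁−h₂)) = √(2·13.2·34.991) = 30.39 m/s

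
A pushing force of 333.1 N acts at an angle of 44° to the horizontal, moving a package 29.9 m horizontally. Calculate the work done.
W = F·d·cosθ = (333.1)(29.9)cos(44°) = 7164 J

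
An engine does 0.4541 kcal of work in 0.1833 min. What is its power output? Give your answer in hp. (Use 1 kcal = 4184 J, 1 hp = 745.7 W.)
Convert to SI: W = 1899.95 J, t = 10.998 s
P = W/t = 1899.95/10.998 = 172.755 W = 0.2317 hp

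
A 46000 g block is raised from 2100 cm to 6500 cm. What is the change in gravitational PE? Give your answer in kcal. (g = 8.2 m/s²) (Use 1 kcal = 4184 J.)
Convert to SI: m = 46.0 kg, Δh = 44.0 m
ΔPE = mgΔh = (46.0)(8.2)(44.0) = 16596.8 J = 3.967 kcal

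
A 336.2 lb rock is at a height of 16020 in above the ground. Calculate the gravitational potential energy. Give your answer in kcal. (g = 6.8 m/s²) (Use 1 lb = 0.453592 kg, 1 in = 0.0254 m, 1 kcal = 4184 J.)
Convert to SI: m = 152.498 kg, h = 406.908 m
PE = mgh = (152.498)(6.8)(406.908) = 421957 J = 100.9 kcal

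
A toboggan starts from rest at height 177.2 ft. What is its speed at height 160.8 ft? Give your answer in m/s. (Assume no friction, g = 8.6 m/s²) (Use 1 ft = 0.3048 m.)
Convert to SI: h₁−h₂ = 4.99872 m
mgh₁ = mgh₂ + ½mv² ⇒ v = √(2g(h₁−h₂)) = √(2·8.6·4.99872) = 9.272 m/s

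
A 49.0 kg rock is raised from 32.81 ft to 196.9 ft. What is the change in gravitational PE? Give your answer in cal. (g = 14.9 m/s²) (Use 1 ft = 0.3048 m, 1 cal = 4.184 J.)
Convert to SI: m = 49.0 kg, Δh = 50.0146 m
ΔPE = mgΔh = (49.0)(14.9)(50.0146) = 36515.7 J = 8727 cal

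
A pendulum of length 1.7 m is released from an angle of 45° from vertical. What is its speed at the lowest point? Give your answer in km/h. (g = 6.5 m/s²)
h = L(1 − cosθ) = 1.7(1 − cos45°) = 0.497918 m
v = √(2gh) = √(2·6.5·0.497918) = 2.5442 m/s = 9.159 km/h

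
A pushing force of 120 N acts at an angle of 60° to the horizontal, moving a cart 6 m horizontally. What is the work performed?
W = F·d·cosθ = (120)(6)cos(60°) = 360.0 J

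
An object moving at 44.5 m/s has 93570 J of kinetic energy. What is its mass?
m = 2·KE/v² = 2·93570/(44.5)² = 94.5 kg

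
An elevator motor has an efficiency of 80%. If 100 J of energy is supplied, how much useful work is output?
W_out = η·W_in = 0.8·100 = 80.0 J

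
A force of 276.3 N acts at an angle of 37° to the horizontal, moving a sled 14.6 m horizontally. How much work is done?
W = F·d·cosθ = (276.3)(14.6)cos(37°) = 3222 J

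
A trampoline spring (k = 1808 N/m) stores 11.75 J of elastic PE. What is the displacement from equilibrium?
x = √(2·PE/k) = √(2·11.75/1808) = 0.114 m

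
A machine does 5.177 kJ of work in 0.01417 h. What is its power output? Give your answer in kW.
Convert to SI: W = 5177.0 J, t = 51.012 s
P = W/t = 5177.0/51.012 = 101.486 W = 0.1015 kW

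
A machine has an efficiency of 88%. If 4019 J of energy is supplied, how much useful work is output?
W_out = η·W_in = 0.88·4019 = 3536.72 J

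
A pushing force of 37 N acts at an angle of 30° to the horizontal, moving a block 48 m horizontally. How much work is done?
W = F·d·cosθ = (37)(48)cos(30°) = 1538 J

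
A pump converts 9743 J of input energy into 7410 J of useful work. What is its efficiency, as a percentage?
η = W_out/W_in = 7410/9743 = 76.05%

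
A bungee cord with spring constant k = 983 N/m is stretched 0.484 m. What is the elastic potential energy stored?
PE = ½kx² = ½(983)(0.484)² = 115.1 J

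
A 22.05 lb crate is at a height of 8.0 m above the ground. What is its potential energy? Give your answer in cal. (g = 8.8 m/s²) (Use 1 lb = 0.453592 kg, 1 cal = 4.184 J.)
Convert to SI: m = 10.0017 kg, h = 8.0 m
PE = mgh = (10.0017)(8.8)(8.0) = 704.12 J = 168.3 cal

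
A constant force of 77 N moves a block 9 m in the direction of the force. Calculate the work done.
W = F·d = (77)(9) = 693.0 J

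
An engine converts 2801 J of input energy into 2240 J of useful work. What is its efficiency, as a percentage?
η = W_out/W_in = 2240/2801 = 79.97%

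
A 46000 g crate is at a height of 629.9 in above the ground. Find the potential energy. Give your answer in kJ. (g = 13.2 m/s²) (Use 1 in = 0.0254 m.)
Convert to SI: m = 46.0 kg, h = 15.9995 m
PE = mgh = (46.0)(13.2)(15.9995) = 9714.87 J = 9.715 kJ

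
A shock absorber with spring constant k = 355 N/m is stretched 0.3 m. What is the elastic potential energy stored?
PE = ½kx² = ½(355)(0.3)² = 15.98 J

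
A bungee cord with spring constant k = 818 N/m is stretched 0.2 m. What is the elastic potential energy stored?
PE = ½kx² = ½(818)(0.2)² = 16.36 J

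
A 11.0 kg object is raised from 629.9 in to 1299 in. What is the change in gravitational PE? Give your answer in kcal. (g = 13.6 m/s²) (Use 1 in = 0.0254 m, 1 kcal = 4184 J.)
Convert to SI: m = 11.0 kg, Δh = 16.9951 m
ΔPE = mgΔh = (11.0)(13.6)(16.9951) = 2542.47 J = 0.6077 kcal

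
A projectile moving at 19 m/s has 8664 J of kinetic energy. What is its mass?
m = 2·KE/v² = 2·8664/(19)² = 48.0 kg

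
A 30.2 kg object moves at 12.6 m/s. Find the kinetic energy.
KE = ½mv² = ½(30.2)(12.6)² = 2397 J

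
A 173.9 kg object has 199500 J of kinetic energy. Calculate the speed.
v = √(2·KE/m) = √(2·199500/173.9) = 47.9 m/s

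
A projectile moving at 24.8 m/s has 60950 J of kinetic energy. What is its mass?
m = 2·KE/v² = 2·60950/(24.8)² = 198.2 kg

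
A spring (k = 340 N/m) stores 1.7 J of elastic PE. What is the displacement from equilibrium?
x = √(2·PE/k) = √(2·1.7/340) = 0.1 m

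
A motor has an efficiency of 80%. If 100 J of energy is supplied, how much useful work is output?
W_out = η·W_in = 0.8·100 = 80.0 J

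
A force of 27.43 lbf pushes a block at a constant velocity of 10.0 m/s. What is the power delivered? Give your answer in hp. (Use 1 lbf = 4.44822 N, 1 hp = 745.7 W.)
Convert to SI: F = 122.015 N, v = 10.0 m/s
P = Fv = (122.015)(10.0) = 1220.15 W = 1.636 hp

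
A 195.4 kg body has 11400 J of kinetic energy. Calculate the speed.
v = √(2·KE/m) = √(2·11400/195.4) = 10.8 m/s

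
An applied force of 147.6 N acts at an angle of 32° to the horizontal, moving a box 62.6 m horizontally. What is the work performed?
W = F·d·cosθ = (147.6)(62.6)cos(32°) = 7836 J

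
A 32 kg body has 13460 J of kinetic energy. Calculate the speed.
v = √(2·KE/m) = √(2·13460/32) = 29.0 m/s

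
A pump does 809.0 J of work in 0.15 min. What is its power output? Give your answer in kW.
Convert to SI: W = 809.0 J, t = 9.0 s
P = W/t = 809.0/9.0 = 89.8889 W = 0.08989 kW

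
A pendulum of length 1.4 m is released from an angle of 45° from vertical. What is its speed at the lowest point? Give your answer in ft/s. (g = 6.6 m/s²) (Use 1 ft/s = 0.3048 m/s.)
h = L(1 − cosθ) = 1.4(1 − cos45°) = 0.410051 m
v = √(2gh) = √(2·6.6·0.410051) = 2.32651 m/s = 7.633 ft/s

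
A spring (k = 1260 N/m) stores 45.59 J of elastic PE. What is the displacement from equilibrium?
x = √(2·PE/k) = √(2·45.59/1260) = 0.269 m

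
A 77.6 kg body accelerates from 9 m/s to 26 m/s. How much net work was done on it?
W = ΔKE = ½m(v₂² − v₁²) = ½(77.6)(26² − 9²) = 23086.0 J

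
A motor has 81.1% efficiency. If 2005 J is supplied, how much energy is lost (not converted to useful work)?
W_lost = W_in(1 − η) = 2005·(1 − 0.811) = 378.9 J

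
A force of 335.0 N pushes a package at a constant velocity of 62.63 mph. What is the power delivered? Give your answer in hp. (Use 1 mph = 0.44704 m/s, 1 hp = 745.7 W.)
Convert to SI: F = 335.0 N, v = 27.9981 m/s
P = Fv = (335.0)(27.9981) = 9379.37 W = 12.58 hp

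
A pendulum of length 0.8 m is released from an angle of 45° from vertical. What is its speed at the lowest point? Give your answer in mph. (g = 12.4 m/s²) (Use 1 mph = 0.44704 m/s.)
h = L(1 − cosθ) = 0.8(1 − cos45°) = 0.234315 m
v = √(2gh) = √(2·12.4·0.234315) = 2.4106 m/s = 5.392 mph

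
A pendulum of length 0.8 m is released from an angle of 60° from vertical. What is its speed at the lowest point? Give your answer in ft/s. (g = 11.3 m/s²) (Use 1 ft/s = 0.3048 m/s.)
h = L(1 − cosθ) = 0.8(1 − cos60°) = 0.4 m
v = √(2gh) = √(2·11.3·0.4) = 3.00666 m/s = 9.864 ft/s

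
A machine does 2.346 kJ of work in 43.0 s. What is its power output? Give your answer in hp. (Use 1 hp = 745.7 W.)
Convert to SI: W = 2346.0 J, t = 43.0 s
P = W/t = 2346.0/43.0 = 54.5581 W = 0.07316 hp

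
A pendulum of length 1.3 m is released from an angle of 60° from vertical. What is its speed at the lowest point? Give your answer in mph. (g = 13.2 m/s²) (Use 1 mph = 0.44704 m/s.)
h = L(1 − cosθ) = 1.3(1 − cos60°) = 0.65 m
v = √(2gh) = √(2·13.2·0.65) = 4.14246 m/s = 9.266 mph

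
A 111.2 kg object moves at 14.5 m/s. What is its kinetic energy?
KE = ½mv² = ½(111.2)(14.5)² = 11690 J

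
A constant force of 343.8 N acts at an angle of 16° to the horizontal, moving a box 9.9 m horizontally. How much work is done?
W = F·d·cosθ = (343.8)(9.9)cos(16°) = 3272 J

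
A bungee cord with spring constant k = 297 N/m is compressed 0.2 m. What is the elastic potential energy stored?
PE = ½kx² = ½(297)(0.2)² = 5.94 J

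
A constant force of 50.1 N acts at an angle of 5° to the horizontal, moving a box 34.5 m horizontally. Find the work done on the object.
W = F·d·cosθ = (50.1)(34.5)cos(5°) = 1722 J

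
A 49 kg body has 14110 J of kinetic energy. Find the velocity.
v = √(2·KE/m) = √(2·14110/49) = 24.0 m/s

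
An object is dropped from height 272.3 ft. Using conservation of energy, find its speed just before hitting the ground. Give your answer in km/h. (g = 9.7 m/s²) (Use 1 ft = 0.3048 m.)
Convert to SI: h = 82.997 m
mgh = ½mv² ⇒ v = √(2gh) = √(2·9.7·82.997) = 40.1266 m/s = 144.5 km/h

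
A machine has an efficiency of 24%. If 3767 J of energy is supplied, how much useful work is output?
W_out = η·W_in = 0.24·3767 = 904.08 J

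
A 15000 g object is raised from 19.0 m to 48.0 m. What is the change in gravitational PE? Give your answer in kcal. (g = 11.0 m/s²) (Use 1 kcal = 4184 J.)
Convert to SI: m = 15.0 kg, Δh = 29.0 m
ΔPE = mgΔh = (15.0)(11.0)(29.0) = 4785.0 J = 1.144 kcal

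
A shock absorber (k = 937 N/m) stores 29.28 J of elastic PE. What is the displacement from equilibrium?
x = √(2·PE/k) = √(2·29.28/937) = 0.25 m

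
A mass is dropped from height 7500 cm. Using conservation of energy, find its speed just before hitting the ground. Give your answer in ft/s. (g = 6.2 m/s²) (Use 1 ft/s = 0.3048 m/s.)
Convert to SI: h = 75.0 m
mgh = ½mv² ⇒ v = √(2gh) = √(2·6.2·75.0) = 30.4959 m/s = 100.1 ft/s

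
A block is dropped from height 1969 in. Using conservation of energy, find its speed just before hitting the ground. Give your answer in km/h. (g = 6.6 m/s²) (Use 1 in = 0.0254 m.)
Convert to SI: h = 50.0126 m
mgh = ½mv² ⇒ v = √(2gh) = √(2·6.6·50.0126) = 25.6937 m/s = 92.5 km/h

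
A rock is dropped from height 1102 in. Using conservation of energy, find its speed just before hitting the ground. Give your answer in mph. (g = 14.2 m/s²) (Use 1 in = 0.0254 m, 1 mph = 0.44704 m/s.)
Convert to SI: h = 27.9908 m
mgh = ½mv² ⇒ v = √(2gh) = √(2·14.2·27.9908) = 28.1947 m/s = 63.07 mph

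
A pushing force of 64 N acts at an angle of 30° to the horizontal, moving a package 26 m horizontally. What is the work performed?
W = F·d·cosθ = (64)(26)cos(30°) = 1441 J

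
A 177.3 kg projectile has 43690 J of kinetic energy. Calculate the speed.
v = √(2·KE/m) = √(2·43690/177.3) = 22.2 m/s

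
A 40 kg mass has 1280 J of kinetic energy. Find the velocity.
v = √(2·KE/m) = √(2·1280/40) = 8.0 m/s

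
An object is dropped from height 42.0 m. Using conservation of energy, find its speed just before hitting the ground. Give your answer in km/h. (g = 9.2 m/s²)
mgh = ½mv² ⇒ v = √(2gh) = √(2·9.2·42.0) = 27.7993 m/s = 100.1 km/h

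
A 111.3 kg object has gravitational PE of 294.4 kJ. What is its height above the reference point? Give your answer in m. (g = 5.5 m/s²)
Convert to SI: m = 111.3 kg, PE = 294400 J
h = PE/(mg) = 294400/(111.3·5.5) = 480.9 m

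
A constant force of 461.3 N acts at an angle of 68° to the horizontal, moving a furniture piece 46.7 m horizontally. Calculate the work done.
W = F·d·cosθ = (461.3)(46.7)cos(68°) = 8070 J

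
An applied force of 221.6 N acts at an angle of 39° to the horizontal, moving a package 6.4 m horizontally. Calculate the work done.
W = F·d·cosθ = (221.6)(6.4)cos(39°) = 1102 J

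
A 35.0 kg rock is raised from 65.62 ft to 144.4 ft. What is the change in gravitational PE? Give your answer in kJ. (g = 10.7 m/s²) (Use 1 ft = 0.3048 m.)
Convert to SI: m = 35.0 kg, Δh = 24.0121 m
ΔPE = mgΔh = (35.0)(10.7)(24.0121) = 8992.55 J = 8.993 kJ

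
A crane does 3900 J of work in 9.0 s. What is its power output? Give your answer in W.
P = W/t = 3900.0/9.0 = 433.3 W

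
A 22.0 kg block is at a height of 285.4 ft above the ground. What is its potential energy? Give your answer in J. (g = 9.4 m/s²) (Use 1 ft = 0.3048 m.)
Convert to SI: m = 22.0 kg, h = 86.9899 m
PE = mgh = (22.0)(9.4)(86.9899) = 17990 J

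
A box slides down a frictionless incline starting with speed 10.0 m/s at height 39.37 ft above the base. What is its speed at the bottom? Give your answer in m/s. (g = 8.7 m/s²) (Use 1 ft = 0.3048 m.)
Convert to SI: v₀ = 10.0 m/s, h = 12.0 m
½mv₀² + mgh = ½mv² ⇒ v = √(v₀² + 2gh) = √(10.0² + 2·8.7·12.0) = 17.57 m/s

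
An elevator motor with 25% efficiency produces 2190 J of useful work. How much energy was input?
W_in = W_out/η = 2190/0.25 = 8760 J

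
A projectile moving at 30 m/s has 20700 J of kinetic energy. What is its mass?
m = 2·KE/v² = 2·20700/(30)² = 46.0 kg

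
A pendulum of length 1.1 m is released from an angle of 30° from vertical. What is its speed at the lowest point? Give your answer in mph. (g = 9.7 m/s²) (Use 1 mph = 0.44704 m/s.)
h = L(1 − cosθ) = 1.1(1 − cos30°) = 0.147372 m
v = √(2gh) = √(2·9.7·0.147372) = 1.69086 m/s = 3.782 mph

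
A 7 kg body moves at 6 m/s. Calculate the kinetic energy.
KE = ½mv² = ½(7)(6)² = 126.0 J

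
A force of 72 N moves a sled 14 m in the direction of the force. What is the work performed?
W = F·d = (72)(14) = 1008 J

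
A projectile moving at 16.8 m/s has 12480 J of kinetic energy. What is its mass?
m = 2·KE/v² = 2·12480/(16.8)² = 88.44 kg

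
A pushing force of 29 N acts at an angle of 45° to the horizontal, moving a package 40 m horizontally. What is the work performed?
W = F·d·cosθ = (29)(40)cos(45°) = 820.2 J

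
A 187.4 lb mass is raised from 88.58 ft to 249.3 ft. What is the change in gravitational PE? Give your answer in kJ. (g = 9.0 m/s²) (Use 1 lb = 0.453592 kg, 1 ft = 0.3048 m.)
Convert to SI: m = 85.0031 kg, Δh = 48.9875 m
ΔPE = mgΔh = (85.0031)(9.0)(48.9875) = 37476.8 J = 37.48 kJ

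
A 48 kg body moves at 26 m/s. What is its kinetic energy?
KE = ½mv² = ½(48)(26)² = 16224.0 J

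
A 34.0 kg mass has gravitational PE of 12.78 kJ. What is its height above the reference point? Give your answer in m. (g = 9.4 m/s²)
Convert to SI: m = 34.0 kg, PE = 12780.0 J
h = PE/(mg) = 12780.0/(34.0·9.4) = 39.99 m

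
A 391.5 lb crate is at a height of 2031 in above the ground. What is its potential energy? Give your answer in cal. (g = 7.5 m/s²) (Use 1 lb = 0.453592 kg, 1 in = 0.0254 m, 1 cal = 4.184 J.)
Convert to SI: m = 177.581 kg, h = 51.5874 m
PE = mgh = (177.581)(7.5)(51.5874) = 68707.2 J = 16420 cal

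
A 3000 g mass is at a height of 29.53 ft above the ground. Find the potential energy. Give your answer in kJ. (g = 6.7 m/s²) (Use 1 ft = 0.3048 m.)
Convert to SI: m = 3.0 kg, h = 9.00074 m
PE = mgh = (3.0)(6.7)(9.00074) = 180.915 J = 0.1809 kJ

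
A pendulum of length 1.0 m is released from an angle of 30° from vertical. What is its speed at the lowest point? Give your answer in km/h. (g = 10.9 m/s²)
h = L(1 − cosθ) = 1.0(1 − cos30°) = 0.133975 m
v = √(2gh) = √(2·10.9·0.133975) = 1.70899 m/s = 6.152 km/h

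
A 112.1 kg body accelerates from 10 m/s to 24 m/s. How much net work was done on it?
W = ΔKE = ½m(v₂² − v₁²) = ½(112.1)(24² − 10²) = 26679.8 J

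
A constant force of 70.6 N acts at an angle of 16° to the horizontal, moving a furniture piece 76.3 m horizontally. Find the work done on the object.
W = F·d·cosθ = (70.6)(76.3)cos(16°) = 5178 J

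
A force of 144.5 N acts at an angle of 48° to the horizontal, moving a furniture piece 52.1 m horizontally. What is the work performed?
W = F·d·cosθ = (144.5)(52.1)cos(48°) = 5038 J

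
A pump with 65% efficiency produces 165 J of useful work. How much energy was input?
W_in = W_out/η = 165/0.65 = 253.8 J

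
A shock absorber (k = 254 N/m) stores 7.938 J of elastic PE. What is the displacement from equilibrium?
x = √(2·PE/k) = √(2·7.938/254) = 0.25 m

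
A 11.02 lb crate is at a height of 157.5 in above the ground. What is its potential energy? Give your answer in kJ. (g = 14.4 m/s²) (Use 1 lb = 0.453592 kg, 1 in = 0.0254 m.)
Convert to SI: m = 4.99858 kg, h = 4.0005 m
PE = mgh = (4.99858)(14.4)(4.0005) = 287.954 J = 0.288 kJ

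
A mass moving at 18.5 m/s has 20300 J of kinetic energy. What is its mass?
m = 2·KE/v² = 2·20300/(18.5)² = 118.6 kg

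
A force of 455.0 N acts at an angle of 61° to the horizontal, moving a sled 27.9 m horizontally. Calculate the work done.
W = F·d·cosθ = (455.0)(27.9)cos(61°) = 6154 J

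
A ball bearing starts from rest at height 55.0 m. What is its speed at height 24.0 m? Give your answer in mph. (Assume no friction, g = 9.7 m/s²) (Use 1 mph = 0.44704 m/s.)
mgh₁ = mgh₂ + ½mv² ⇒ v = √(2g(h₁−h₂)) = √(2·9.7·31.0) = 24.5235 m/s = 54.86 mph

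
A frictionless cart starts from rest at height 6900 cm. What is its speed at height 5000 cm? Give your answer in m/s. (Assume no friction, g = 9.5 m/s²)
Convert to SI: h₁−h₂ = 19.0 m
mgh₁ = mgh₂ + ½mv² ⇒ v = √(2g(h₁−h₂)) = √(2·9.5·19.0) = 19.0 m/s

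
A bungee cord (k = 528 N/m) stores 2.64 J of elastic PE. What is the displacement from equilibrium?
x = √(2·PE/k) = √(2·2.64/528) = 0.1 m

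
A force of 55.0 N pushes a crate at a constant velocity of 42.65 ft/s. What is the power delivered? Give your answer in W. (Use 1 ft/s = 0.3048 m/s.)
Convert to SI: F = 55.0 N, v = 12.9997 m/s
P = Fv = (55.0)(12.9997) = 715.0 W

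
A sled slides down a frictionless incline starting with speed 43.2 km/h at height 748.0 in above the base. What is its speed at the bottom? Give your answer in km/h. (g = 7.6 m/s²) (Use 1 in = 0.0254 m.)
Convert to SI: v₀ = 12.0 m/s, h = 18.9992 m
½mv₀² + mgh = ½mv² ⇒ v = √(v₀² + 2gh) = √(12.0² + 2·7.6·18.9992) = 20.8036 m/s = 74.89 km/h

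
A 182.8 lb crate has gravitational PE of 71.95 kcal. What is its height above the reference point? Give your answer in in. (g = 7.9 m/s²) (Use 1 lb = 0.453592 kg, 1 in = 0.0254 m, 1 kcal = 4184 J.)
Convert to SI: m = 82.9166 kg, PE = 301039 J
h = PE/(mg) = 301039/(82.9166·7.9) = 459.572 m = 18090 in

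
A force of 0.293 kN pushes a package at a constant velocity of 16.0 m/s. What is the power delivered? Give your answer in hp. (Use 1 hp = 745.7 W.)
Convert to SI: F = 293.0 N, v = 16.0 m/s
P = Fv = (293.0)(16.0) = 4688.0 W = 6.287 hp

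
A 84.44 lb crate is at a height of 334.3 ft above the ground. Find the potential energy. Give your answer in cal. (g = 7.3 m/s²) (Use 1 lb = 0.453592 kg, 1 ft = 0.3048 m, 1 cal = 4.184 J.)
Convert to SI: m = 38.3013 kg, h = 101.895 m
PE = mgh = (38.3013)(7.3)(101.895) = 28489.7 J = 6809 cal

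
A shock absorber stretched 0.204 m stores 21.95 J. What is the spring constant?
k = 2·PE/x² = 2·21.95/(0.204)² = 1055 N/m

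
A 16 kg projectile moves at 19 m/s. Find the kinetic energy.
KE = ½mv² = ½(16)(19)² = 2888.0 J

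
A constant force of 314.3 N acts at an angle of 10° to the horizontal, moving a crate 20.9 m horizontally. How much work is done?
W = F·d·cosθ = (314.3)(20.9)cos(10°) = 6469 J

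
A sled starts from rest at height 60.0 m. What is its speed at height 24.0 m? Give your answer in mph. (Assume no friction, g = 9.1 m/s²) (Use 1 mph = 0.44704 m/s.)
mgh₁ = mgh₂ + ½mv² ⇒ v = √(2g(h₁−h₂)) = √(2·9.1·36.0) = 25.5969 m/s = 57.26 mph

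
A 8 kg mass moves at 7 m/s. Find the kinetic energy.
KE = ½mv² = ½(8)(7)² = 196.0 J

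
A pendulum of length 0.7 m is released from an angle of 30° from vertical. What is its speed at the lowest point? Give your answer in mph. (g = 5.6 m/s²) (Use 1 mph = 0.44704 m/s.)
h = L(1 − cosθ) = 0.7(1 − cos30°) = 0.0937822 m
v = √(2gh) = √(2·5.6·0.0937822) = 1.02487 m/s = 2.293 mph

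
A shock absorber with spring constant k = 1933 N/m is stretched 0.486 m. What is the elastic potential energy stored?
PE = ½kx² = ½(1933)(0.486)² = 228.3 J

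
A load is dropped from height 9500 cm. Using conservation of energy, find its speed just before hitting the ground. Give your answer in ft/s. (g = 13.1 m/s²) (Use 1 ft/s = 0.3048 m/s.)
Convert to SI: h = 95.0 m
mgh = ½mv² ⇒ v = √(2gh) = √(2·13.1·95.0) = 49.8899 m/s = 163.7 ft/s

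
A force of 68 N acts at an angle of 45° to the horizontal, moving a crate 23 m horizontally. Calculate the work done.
W = F·d·cosθ = (68)(23)cos(45°) = 1106 J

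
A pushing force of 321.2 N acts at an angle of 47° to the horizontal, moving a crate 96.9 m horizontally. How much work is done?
W = F·d·cosθ = (321.2)(96.9)cos(47°) = 21230 J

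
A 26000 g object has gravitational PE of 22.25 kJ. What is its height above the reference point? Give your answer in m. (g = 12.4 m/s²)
Convert to SI: m = 26.0 kg, PE = 22250.0 J
h = PE/(mg) = 22250.0/(26.0·12.4) = 69.01 m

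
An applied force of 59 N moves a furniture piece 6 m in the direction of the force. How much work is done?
W = F·d = (59)(6) = 354.0 J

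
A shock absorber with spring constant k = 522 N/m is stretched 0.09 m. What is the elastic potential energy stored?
PE = ½kx² = ½(522)(0.09)² = 2.114 J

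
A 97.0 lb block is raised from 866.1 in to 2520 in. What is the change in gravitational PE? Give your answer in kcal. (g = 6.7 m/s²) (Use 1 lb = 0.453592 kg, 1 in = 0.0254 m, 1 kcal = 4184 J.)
Convert to SI: m = 43.9984 kg, Δh = 42.0091 m
ΔPE = mgΔh = (43.9984)(6.7)(42.0091) = 12383.8 J = 2.96 kcal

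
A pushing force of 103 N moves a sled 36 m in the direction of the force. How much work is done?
W = F·d = (103)(36) = 3708 J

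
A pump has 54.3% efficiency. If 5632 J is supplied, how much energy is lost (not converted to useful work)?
W_lost = W_in(1 − η) = 5632·(1 − 0.543) = 2574 J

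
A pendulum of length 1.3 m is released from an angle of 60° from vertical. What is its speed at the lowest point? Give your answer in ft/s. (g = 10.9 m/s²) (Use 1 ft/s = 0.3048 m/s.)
h = L(1 − cosθ) = 1.3(1 − cos60°) = 0.65 m
v = √(2gh) = √(2·10.9·0.65) = 3.76431 m/s = 12.35 ft/s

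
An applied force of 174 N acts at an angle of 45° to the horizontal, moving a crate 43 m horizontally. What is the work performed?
W = F·d·cosθ = (174)(43)cos(45°) = 5291 J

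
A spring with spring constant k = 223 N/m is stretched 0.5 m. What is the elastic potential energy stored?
PE = ½kx² = ½(223)(0.5)² = 27.88 J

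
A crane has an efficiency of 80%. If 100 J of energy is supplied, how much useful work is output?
W_out = η·W_in = 0.8·100 = 80.0 J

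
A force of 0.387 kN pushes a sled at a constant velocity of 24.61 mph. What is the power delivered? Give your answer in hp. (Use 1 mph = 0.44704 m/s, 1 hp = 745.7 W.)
Convert to SI: F = 387.0 N, v = 11.0017 m/s
P = Fv = (387.0)(11.0017) = 4257.64 W = 5.71 hp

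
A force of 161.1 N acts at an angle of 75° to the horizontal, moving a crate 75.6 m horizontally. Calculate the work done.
W = F·d·cosθ = (161.1)(75.6)cos(75°) = 3152 J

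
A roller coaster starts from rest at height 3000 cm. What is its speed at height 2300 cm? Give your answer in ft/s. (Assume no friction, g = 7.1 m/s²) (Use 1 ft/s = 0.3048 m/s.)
Convert to SI: h₁−h₂ = 7.0 m
mgh₁ = mgh₂ + ½mv² ⇒ v = √(2g(h₁−h₂)) = √(2·7.1·7.0) = 9.96995 m/s = 32.71 ft/s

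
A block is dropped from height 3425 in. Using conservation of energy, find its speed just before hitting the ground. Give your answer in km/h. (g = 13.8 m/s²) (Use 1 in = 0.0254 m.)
Convert to SI: h = 86.995 m
mgh = ½mv² ⇒ v = √(2gh) = √(2·13.8·86.995) = 49.0006 m/s = 176.4 km/h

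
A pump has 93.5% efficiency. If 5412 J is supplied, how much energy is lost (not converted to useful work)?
W_lost = W_in(1 − η) = 5412·(1 − 0.935) = 351.8 J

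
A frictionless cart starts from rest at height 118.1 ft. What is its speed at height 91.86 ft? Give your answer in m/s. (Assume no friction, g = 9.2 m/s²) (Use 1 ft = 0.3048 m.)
Convert to SI: h₁−h₂ = 7.99795 m
mgh₁ = mgh₂ + ½mv² ⇒ v = √(2g(h₁−h₂)) = √(2·9.2·7.99795) = 12.13 m/s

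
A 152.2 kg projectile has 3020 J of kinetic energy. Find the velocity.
v = √(2·KE/m) = √(2·3020/152.2) = 6.3 m/s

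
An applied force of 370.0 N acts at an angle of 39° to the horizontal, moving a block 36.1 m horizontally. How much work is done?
W = F·d·cosθ = (370.0)(36.1)cos(39°) = 10380 J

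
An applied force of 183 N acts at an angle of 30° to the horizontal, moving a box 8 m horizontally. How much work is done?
W = F·d·cosθ = (183)(8)cos(30°) = 1268 J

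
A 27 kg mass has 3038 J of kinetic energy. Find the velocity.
v = √(2·KE/m) = √(2·3038/27) = 15.0 m/s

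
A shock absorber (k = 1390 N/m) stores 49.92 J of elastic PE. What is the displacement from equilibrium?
x = √(2·PE/k) = √(2·49.92/1390) = 0.268 m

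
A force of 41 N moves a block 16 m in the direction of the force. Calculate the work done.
W = F·d = (41)(16) = 656.0 J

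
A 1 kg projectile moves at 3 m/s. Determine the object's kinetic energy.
KE = ½mv² = ½(1)(3)² = 4.5 J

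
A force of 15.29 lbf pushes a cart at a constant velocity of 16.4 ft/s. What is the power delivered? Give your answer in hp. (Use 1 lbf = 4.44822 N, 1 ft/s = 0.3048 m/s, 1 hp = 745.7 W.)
Convert to SI: F = 68.0133 N, v = 4.99872 m/s
P = Fv = (68.0133)(4.99872) = 339.979 W = 0.4559 hp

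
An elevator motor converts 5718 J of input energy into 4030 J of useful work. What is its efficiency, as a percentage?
η = W_out/W_in = 4030/5718 = 70.48%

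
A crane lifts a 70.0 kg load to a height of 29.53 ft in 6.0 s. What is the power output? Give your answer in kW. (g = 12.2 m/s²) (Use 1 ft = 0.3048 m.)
Convert to SI: m = 70.0 kg, h = 9.00074 m, t = 6.0 s
P = mgh/t = (70.0)(12.2)(9.00074)/6.0 = 1281.11 W = 1.281 kW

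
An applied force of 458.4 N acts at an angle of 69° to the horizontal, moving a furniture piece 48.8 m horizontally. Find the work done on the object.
W = F·d·cosθ = (458.4)(48.8)cos(69°) = 8017 J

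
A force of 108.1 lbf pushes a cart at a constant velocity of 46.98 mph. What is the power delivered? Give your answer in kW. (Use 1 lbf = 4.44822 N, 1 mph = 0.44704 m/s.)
Convert to SI: F = 480.853 N, v = 21.0019 m/s
P = Fv = (480.853)(21.0019) = 10098.8 W = 10.1 kW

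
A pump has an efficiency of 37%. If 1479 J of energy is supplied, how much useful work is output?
W_out = η·W_in = 0.37·1479 = 547.23 J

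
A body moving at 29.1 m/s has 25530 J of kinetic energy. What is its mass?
m = 2·KE/v² = 2·25530/(29.1)² = 60.3 kg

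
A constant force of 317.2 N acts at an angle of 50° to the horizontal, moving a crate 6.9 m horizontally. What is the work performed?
W = F·d·cosθ = (317.2)(6.9)cos(50°) = 1407 J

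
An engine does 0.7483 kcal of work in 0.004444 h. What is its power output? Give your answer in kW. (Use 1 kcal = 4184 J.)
Convert to SI: W = 3130.89 J, t = 15.9984 s
P = W/t = 3130.89/15.9984 = 195.7 W = 0.1957 kW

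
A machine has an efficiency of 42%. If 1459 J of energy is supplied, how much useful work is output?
W_out = η·W_in = 0.42·1459 = 612.78 J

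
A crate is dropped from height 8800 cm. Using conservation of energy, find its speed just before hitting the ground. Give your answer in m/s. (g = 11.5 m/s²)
Convert to SI: h = 88.0 m
mgh = ½mv² ⇒ v = √(2gh) = √(2·11.5·88.0) = 44.99 m/s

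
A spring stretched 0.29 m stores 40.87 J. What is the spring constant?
k = 2·PE/x² = 2·40.87/(0.29)² = 971.9 N/m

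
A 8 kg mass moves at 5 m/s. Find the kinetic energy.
KE = ½mv² = ½(8)(5)² = 100.0 J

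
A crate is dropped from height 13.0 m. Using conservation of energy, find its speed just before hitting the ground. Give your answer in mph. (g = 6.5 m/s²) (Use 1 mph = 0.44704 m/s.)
mgh = ½mv² ⇒ v = √(2gh) = √(2·6.5·13.0) = 13.0 m/s = 29.08 mph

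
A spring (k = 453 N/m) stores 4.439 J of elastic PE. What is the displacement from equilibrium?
x = √(2·PE/k) = √(2·4.439/453) = 0.14 m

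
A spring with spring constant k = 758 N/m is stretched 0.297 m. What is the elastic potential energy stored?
PE = ½kx² = ½(758)(0.297)² = 33.43 J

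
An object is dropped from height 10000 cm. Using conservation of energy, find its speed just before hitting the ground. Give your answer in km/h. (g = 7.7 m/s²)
Convert to SI: h = 100.0 m
mgh = ½mv² ⇒ v = √(2gh) = √(2·7.7·100.0) = 39.2428 m/s = 141.3 km/h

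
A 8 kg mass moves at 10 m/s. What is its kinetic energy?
KE = ½mv² = ½(8)(10)² = 400.0 J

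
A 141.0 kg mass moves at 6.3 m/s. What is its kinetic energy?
KE = ½mv² = ½(141.0)(6.3)² = 2798 J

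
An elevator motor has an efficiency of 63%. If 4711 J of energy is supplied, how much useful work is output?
W_out = η·W_in = 0.63·4711 = 2967.93 J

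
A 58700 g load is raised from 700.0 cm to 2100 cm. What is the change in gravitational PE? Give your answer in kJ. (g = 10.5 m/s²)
Convert to SI: m = 58.7 kg, Δh = 14.0 m
ΔPE = mgΔh = (58.7)(10.5)(14.0) = 8628.9 J = 8.629 kJ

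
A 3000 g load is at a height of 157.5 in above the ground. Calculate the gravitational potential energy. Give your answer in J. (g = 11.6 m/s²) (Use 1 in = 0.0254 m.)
Convert to SI: m = 3.0 kg, h = 4.0005 m
PE = mgh = (3.0)(11.6)(4.0005) = 139.2 J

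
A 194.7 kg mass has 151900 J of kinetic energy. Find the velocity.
v = √(2·KE/m) = √(2·151900/194.7) = 39.5 m/s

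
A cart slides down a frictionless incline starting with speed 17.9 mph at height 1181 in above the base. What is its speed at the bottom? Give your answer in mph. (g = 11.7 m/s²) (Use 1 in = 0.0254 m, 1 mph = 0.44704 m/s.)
Convert to SI: v₀ = 8.00202 m/s, h = 29.9974 m
½mv₀² + mgh = ½mv² ⇒ v = √(v₀² + 2gh) = √(8.00202² + 2·11.7·29.9974) = 27.6762 m/s = 61.91 mph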